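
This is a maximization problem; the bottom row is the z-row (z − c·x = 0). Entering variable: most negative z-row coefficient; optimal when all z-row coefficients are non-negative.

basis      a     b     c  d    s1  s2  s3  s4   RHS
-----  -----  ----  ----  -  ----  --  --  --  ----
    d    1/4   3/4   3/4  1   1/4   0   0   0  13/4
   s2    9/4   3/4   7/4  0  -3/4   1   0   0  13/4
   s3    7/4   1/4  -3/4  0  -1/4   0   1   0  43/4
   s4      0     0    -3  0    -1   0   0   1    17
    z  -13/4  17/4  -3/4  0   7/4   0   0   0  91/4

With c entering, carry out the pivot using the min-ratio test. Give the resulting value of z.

Ratio test on column c — row 1: (13/4)/(3/4) = 13/3; row 2: (13/4)/(7/4) = 13/7; row 3: entry -3/4 ≤ 0; row 4: entry -3 ≤ 0. Minimum is 13/7 at row 2 (s2 leaves); pivot element 7/4.
Pivot on row 2; the z-row RHS becomes 91/4 − (-3/4)·(13/7) = 169/7.

169/7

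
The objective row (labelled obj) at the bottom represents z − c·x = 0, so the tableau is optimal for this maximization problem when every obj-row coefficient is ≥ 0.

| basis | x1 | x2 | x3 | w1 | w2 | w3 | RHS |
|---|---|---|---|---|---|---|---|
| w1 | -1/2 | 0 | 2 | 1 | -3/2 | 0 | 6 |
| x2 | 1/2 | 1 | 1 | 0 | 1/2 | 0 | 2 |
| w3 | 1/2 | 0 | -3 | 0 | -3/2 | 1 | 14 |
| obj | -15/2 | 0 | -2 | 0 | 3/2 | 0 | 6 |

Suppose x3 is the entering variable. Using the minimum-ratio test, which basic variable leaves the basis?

x2

Column x3 entries and ratios — w1: 6/2 = 3; x2: 2/1 = 2; w3: -3 ≤ 0, skip.
Smallest ratio is 2 in the row of x2, so x2 leaves.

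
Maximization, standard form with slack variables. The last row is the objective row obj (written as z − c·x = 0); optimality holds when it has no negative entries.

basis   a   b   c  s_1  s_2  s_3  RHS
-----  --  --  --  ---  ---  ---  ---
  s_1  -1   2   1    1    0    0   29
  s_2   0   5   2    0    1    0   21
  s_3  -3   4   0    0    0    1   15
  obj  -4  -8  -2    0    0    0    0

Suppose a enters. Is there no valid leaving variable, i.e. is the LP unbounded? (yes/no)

yes

Every constraint-row entry in column a is ≤ 0, so increasing a is unbounded.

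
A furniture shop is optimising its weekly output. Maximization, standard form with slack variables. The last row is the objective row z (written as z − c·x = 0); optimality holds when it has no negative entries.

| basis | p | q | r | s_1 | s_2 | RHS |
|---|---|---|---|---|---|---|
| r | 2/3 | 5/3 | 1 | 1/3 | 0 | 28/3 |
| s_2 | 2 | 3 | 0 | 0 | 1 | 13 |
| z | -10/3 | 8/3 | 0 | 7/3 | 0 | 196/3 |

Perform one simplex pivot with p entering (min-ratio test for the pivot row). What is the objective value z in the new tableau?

87

Ratio test on column p — row 1: (28/3)/(2/3) = 14; row 2: 13/2 = 13/2. Minimum is 13/2 at row 2 (s_2 leaves); pivot element 2.
Pivot on row 2; the z-row RHS becomes 196/3 − (-10/3)·(13/2) = 87.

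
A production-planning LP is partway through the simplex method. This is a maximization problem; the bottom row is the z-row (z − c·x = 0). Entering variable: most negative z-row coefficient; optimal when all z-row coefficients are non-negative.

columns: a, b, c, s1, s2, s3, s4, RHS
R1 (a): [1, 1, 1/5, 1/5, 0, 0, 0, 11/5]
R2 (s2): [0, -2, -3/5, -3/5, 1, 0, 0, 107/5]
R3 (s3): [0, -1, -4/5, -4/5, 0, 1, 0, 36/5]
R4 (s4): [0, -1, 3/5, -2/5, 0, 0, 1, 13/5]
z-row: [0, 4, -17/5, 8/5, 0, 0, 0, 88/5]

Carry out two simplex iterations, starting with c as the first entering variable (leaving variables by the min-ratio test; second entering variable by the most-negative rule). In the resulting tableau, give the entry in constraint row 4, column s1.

-1/4

Ratio test on column c — row 1: (11/5)/(1/5) = 11; row 2: entry -3/5 ≤ 0; row 3: entry -4/5 ≤ 0; row 4: (13/5)/(3/5) = 13/3. Minimum is 13/3 at row 4 (s4 leaves); pivot element 3/5.
Divide row 4 by 3/5; eliminate column c from the other rows.
Second iteration: most negative z-row entry is -5/3 in column b, so b enters.
Ratio test on column b — row 1: (4/3)/(4/3) = 1; row 2: entry -3 ≤ 0; row 3: entry -7/3 ≤ 0; row 4: entry -5/3 ≤ 0. Minimum is 1 at row 1 (a leaves); pivot element 4/3.
Divide row 1 by 4/3; eliminate column b from the other rows.
After both pivots, the entry at constraint row 4, column s1 is -1/4.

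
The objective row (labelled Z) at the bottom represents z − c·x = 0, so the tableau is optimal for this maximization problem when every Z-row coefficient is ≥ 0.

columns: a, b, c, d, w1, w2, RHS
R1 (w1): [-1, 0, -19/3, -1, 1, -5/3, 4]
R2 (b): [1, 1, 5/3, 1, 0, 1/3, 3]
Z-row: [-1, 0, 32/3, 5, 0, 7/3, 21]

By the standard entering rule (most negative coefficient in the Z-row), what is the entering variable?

a

Negative Z-row entries: a: -1.
The most negative is -1 in column a, so a enters.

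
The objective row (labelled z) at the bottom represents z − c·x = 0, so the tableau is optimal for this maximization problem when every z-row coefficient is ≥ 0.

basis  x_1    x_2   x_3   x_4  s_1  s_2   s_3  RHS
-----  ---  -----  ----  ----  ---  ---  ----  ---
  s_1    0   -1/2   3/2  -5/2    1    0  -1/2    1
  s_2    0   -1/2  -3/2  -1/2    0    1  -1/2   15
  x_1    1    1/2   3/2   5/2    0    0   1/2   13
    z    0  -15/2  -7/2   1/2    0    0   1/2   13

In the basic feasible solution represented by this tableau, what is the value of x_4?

0

x_4 is not in the basis, so in the current basic feasible solution x_4 = 0.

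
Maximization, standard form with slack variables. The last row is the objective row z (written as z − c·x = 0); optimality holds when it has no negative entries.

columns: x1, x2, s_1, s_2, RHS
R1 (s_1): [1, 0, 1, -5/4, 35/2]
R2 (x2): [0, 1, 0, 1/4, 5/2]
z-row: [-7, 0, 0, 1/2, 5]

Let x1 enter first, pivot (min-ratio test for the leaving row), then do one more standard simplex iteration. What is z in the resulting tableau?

210

Ratio test on column x1 — row 1: (35/2)/1 = 35/2; row 2: entry 0 ≤ 0. Minimum is 35/2 at row 1 (s_1 leaves); pivot element 1.
Pivot on row 1; the z-row RHS becomes 5 − (-7)·(35/2) = 255/2.
Next entering variable (most negative z-row entry -33/4): s_2.
Ratio test on column s_2 — row 1: entry -5/4 ≤ 0; row 2: (5/2)/(1/4) = 10. Minimum is 10 at row 2 (x2 leaves); pivot element 1/4.
After the second pivot the z-row RHS is 255/2 − (-33/4)·10 = 210.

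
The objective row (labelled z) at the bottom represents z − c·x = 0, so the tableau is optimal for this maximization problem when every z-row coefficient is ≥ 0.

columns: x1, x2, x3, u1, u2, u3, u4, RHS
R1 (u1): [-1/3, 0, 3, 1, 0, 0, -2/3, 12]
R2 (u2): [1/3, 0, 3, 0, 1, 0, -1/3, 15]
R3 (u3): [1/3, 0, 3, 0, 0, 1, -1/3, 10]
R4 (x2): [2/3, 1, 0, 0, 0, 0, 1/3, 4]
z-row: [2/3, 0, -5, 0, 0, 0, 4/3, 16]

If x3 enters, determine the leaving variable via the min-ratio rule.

Column x3 entries and ratios — u1: 12/3 = 4; u2: 15/3 = 5; u3: 10/3 = 10/3; x2: 0 ≤ 0, skip.
Smallest ratio is 10/3 in the row of u3, so u3 leaves.

u3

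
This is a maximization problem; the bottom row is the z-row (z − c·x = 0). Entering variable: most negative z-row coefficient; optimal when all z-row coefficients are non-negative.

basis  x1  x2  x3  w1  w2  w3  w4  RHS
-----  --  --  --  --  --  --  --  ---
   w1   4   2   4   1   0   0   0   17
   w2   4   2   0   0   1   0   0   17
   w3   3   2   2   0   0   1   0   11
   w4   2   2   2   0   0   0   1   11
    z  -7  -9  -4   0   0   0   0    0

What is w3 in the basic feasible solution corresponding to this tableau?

w3 is basic (row 3); its value is the RHS of that row, 11.

11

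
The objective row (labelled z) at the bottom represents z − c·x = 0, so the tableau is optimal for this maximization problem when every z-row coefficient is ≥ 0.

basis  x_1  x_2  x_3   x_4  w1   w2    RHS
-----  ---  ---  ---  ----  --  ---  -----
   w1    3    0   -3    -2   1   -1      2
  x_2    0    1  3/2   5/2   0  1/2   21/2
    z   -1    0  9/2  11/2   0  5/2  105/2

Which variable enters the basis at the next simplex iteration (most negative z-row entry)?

Negative z-row entries: x_1: -1.
The most negative is -1 in column x_1, so x_1 enters.

x_1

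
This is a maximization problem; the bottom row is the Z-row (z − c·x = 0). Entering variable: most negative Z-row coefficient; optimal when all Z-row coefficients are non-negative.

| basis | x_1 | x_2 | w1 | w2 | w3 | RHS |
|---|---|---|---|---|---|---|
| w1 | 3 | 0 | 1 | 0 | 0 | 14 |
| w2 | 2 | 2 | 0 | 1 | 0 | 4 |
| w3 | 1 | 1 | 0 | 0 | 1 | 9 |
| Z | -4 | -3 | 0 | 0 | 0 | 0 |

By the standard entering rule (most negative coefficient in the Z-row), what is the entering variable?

x_1

Negative Z-row entries: x_1: -4, x_2: -3.
The most negative is -4 in column x_1, so x_1 enters.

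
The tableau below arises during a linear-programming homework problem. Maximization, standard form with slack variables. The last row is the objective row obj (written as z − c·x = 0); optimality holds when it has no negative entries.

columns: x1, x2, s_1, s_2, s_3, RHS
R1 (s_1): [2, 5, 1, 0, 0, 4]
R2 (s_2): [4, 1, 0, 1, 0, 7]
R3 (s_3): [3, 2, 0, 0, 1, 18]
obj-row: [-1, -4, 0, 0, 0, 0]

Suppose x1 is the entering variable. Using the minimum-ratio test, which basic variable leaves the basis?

s_2

Column x1 entries and ratios — s_1: 4/2 = 2; s_2: 7/4 = 7/4; s_3: 18/3 = 6.
Smallest ratio is 7/4 in the row of s_2, so s_2 leaves.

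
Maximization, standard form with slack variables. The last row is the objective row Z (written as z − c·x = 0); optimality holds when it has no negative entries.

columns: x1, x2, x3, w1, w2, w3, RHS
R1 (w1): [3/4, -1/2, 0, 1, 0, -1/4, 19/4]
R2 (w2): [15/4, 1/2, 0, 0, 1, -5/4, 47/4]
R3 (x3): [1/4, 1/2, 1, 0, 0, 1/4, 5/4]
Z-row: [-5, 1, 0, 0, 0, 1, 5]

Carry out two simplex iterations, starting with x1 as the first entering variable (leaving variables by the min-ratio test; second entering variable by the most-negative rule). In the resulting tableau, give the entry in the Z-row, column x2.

13/5

Ratio test on column x1 — row 1: (19/4)/(3/4) = 19/3; row 2: (47/4)/(15/4) = 47/15; row 3: (5/4)/(1/4) = 5. Minimum is 47/15 at row 2 (w2 leaves); pivot element 15/4.
Divide row 2 by 15/4; eliminate column x1 from the other rows.
Second iteration: most negative Z-row entry is -2/3 in column w3, so w3 enters.
Ratio test on column w3 — row 1: entry 0 ≤ 0; row 2: entry -1/3 ≤ 0; row 3: (7/15)/(1/3) = 7/5. Minimum is 7/5 at row 3 (x3 leaves); pivot element 1/3.
Divide row 3 by 1/3; eliminate column w3 from the other rows.
After both pivots, the entry at the Z-row, column x2 is 13/5.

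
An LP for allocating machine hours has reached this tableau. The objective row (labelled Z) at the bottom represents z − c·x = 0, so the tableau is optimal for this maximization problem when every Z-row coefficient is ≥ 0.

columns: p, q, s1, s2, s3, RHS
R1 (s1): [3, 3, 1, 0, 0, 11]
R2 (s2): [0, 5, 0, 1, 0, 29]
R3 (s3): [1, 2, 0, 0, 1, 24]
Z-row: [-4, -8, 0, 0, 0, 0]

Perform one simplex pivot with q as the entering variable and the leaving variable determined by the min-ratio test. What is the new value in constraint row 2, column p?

-5

Ratio test on column q — row 1: 11/3 = 11/3; row 2: 29/5 = 29/5; row 3: 24/2 = 12. Minimum is 11/3 at row 1 (s1 leaves); pivot element 3.
Divide row 1 by 3; eliminate column q from the other rows.
Row 2 update in column p: 0 − 5·1 = -5.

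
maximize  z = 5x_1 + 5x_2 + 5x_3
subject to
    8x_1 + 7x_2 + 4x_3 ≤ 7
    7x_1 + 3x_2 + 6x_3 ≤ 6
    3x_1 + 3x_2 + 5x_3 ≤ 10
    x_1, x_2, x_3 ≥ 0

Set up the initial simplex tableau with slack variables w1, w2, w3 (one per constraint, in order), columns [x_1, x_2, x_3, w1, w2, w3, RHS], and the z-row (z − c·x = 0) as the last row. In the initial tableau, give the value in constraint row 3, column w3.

1

Slack w3 belongs to constraint 3; its column is the unit vector e_3, so the entry in row 3 is 1.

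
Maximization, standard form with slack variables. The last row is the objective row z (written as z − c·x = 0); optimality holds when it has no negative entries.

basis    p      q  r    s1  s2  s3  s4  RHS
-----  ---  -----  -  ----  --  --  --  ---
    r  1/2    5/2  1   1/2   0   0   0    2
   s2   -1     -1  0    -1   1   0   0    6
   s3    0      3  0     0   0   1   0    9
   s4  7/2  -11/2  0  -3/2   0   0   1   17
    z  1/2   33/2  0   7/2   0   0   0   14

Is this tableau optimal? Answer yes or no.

yes

Every z-row coefficient is ≥ 0, so the tableau is optimal.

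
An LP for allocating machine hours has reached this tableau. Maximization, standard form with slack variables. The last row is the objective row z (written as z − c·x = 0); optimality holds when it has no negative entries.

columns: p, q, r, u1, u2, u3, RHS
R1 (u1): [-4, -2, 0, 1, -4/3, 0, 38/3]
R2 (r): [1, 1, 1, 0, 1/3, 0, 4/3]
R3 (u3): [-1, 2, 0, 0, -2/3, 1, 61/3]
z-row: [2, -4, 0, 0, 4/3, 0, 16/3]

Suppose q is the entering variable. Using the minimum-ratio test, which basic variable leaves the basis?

r

Column q entries and ratios — u1: -2 ≤ 0, skip; r: (4/3)/1 = 4/3; u3: (61/3)/2 = 61/6.
Smallest ratio is 4/3 in the row of r, so r leaves.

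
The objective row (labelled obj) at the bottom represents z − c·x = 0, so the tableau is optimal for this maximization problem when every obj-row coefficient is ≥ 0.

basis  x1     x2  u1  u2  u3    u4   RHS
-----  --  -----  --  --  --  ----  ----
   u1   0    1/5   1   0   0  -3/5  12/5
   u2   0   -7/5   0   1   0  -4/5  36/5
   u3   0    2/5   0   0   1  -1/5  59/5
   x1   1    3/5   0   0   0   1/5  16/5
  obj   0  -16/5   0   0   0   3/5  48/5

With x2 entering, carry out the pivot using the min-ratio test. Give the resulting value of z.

80/3

Ratio test on column x2 — row 1: (12/5)/(1/5) = 12; row 2: entry -7/5 ≤ 0; row 3: (59/5)/(2/5) = 59/2; row 4: (16/5)/(3/5) = 16/3. Minimum is 16/3 at row 4 (x1 leaves); pivot element 3/5.
Pivot on row 4; the obj-row RHS becomes 48/5 − (-16/5)·(16/3) = 80/3.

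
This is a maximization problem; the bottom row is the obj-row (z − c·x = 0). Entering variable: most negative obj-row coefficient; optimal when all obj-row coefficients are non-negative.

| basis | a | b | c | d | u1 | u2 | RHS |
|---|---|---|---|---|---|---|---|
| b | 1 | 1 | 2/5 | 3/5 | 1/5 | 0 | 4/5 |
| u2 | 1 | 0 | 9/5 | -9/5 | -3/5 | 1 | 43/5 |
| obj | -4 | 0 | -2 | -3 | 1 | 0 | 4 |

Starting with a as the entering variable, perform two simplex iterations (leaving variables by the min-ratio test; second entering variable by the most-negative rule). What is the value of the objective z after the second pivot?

8

Ratio test on column a — row 1: (4/5)/1 = 4/5; row 2: (43/5)/1 = 43/5. Minimum is 4/5 at row 1 (b leaves); pivot element 1.
Pivot on row 1; the obj-row RHS becomes 4 − (-4)·(4/5) = 36/5.
Next entering variable (most negative obj-row entry -3/5): d.
Ratio test on column d — row 1: (4/5)/(3/5) = 4/3; row 2: entry -12/5 ≤ 0. Minimum is 4/3 at row 1 (a leaves); pivot element 3/5.
After the second pivot the obj-row RHS is 36/5 − (-3/5)·(4/3) = 8.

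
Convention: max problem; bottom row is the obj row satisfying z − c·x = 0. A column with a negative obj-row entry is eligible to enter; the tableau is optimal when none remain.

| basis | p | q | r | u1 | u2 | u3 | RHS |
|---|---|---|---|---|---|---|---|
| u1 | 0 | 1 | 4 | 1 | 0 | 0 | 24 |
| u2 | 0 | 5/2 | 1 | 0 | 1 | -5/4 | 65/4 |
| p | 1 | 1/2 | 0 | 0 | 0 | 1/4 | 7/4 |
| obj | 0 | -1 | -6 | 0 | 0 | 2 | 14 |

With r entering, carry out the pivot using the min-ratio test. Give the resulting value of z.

Ratio test on column r — row 1: 24/4 = 6; row 2: (65/4)/1 = 65/4; row 3: entry 0 ≤ 0. Minimum is 6 at row 1 (u1 leaves); pivot element 4.
Pivot on row 1; the obj-row RHS becomes 14 − (-6)·6 = 50.

50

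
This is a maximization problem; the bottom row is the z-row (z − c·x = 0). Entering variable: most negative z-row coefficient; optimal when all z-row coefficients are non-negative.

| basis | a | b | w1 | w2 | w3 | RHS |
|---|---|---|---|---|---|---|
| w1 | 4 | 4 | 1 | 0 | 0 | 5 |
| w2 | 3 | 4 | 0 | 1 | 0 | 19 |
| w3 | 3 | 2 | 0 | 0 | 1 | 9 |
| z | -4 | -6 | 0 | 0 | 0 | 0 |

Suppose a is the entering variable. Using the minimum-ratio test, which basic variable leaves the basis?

w1

Column a entries and ratios — w1: 5/4 = 5/4; w2: 19/3 = 19/3; w3: 9/3 = 3.
Smallest ratio is 5/4 in the row of w1, so w1 leaves.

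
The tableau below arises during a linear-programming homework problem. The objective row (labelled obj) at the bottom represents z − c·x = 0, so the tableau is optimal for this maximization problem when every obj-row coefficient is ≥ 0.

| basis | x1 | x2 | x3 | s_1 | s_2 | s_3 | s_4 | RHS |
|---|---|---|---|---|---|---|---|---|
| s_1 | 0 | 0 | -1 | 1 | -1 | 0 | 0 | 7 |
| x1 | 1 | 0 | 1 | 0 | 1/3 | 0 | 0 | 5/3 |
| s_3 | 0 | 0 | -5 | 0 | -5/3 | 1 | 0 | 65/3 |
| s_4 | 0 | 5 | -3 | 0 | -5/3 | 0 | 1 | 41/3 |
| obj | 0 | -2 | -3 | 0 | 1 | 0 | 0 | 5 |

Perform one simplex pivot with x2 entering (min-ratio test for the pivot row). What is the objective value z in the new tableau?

157/15

Ratio test on column x2 — row 1: entry 0 ≤ 0; row 2: entry 0 ≤ 0; row 3: entry 0 ≤ 0; row 4: (41/3)/5 = 41/15. Minimum is 41/15 at row 4 (s_4 leaves); pivot element 5.
Pivot on row 4; the obj-row RHS becomes 5 − (-2)·(41/15) = 157/15.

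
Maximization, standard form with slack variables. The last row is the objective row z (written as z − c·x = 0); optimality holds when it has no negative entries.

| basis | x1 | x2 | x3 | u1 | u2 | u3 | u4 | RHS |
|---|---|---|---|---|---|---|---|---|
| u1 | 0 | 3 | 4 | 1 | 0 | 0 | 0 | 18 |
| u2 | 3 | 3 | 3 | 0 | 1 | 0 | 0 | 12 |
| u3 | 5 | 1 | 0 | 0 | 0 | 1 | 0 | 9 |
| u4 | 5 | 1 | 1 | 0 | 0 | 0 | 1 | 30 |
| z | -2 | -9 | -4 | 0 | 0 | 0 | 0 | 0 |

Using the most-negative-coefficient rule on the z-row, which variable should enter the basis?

x2

Negative z-row entries: x1: -2, x2: -9, x3: -4.
The most negative is -9 in column x2, so x2 enters.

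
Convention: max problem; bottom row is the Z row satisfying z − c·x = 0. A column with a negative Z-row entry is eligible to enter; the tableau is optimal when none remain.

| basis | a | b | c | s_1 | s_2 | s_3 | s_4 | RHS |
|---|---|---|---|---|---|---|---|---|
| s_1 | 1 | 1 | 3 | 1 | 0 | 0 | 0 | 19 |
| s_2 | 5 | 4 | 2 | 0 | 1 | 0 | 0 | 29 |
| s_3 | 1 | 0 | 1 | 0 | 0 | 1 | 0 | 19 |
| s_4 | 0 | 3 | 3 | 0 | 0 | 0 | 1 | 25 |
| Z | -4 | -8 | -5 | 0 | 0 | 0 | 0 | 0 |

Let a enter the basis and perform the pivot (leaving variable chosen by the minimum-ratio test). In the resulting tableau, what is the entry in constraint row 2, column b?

4/5

Ratio test on column a — row 1: 19/1 = 19; row 2: 29/5 = 29/5; row 3: 19/1 = 19; row 4: entry 0 ≤ 0. Minimum is 29/5 at row 2 (s_2 leaves); pivot element 5.
Divide row 2 by 5; eliminate column a from the other rows.
In the new row 2, the b entry is the old entry divided by the pivot: 4/5 = 4/5.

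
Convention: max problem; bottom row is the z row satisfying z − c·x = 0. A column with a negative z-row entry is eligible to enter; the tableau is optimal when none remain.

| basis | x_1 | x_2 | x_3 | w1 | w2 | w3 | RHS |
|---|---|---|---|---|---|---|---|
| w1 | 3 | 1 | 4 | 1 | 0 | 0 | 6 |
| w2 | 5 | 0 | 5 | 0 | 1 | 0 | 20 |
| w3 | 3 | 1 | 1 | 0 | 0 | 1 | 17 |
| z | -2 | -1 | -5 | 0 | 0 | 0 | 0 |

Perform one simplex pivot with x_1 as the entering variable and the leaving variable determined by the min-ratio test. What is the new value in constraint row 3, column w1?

Ratio test on column x_1 — row 1: 6/3 = 2; row 2: 20/5 = 4; row 3: 17/3 = 17/3. Minimum is 2 at row 1 (w1 leaves); pivot element 3.
Divide row 1 by 3; eliminate column x_1 from the other rows.
Row 3 update in column w1: 0 − 3·(1/3) = -1.

-1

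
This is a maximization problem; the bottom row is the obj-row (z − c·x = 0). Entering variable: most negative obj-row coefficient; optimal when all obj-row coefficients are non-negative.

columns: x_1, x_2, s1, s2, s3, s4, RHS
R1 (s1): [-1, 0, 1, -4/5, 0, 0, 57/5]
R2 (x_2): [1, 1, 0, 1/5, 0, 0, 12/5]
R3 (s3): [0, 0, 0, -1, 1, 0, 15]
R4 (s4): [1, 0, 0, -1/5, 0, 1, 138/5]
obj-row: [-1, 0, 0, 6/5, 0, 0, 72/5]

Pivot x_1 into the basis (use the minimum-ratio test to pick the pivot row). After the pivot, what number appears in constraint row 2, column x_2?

Ratio test on column x_1 — row 1: entry -1 ≤ 0; row 2: (12/5)/1 = 12/5; row 3: entry 0 ≤ 0; row 4: (138/5)/1 = 138/5. Minimum is 12/5 at row 2 (x_2 leaves); pivot element 1.
Divide row 2 by 1; eliminate column x_1 from the other rows.
In the new row 2, the x_2 entry is the old entry divided by the pivot: 1/1 = 1.

1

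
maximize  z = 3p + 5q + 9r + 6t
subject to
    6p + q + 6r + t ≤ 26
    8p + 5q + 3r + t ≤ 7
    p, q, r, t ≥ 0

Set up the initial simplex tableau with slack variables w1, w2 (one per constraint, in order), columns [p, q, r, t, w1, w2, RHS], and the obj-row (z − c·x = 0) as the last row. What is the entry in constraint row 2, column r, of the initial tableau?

3

Constraint 2 has coefficient 3 on r.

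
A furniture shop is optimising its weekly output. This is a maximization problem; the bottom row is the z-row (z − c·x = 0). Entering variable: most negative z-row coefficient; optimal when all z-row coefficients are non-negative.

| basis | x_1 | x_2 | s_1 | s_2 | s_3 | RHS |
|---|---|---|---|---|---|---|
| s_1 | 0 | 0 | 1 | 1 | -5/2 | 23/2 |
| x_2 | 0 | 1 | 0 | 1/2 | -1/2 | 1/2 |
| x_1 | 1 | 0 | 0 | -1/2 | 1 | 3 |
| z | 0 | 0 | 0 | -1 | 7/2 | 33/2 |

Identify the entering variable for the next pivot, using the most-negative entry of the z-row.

s_2

Negative z-row entries: s_2: -1.
The most negative is -1 in column s_2, so s_2 enters.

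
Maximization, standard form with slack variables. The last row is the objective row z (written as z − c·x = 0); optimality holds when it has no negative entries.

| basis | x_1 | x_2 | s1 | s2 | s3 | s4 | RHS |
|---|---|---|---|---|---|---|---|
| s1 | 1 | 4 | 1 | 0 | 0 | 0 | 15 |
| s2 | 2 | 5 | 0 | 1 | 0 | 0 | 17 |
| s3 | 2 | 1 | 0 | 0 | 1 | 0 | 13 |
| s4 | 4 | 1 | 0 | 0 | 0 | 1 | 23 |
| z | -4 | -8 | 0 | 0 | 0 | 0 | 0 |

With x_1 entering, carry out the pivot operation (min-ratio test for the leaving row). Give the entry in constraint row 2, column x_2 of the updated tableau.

Ratio test on column x_1 — row 1: 15/1 = 15; row 2: 17/2 = 17/2; row 3: 13/2 = 13/2; row 4: 23/4 = 23/4. Minimum is 23/4 at row 4 (s4 leaves); pivot element 4.
Divide row 4 by 4; eliminate column x_1 from the other rows.
Row 2 update in column x_2: 5 − 2·(1/4) = 9/2.

9/2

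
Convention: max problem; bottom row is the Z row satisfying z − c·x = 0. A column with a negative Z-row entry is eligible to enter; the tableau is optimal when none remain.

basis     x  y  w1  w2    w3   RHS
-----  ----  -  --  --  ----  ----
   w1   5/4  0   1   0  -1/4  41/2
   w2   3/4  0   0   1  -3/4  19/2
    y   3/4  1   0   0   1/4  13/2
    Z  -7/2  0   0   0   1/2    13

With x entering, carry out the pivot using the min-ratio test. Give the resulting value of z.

130/3

Ratio test on column x — row 1: (41/2)/(5/4) = 82/5; row 2: (19/2)/(3/4) = 38/3; row 3: (13/2)/(3/4) = 26/3. Minimum is 26/3 at row 3 (y leaves); pivot element 3/4.
Pivot on row 3; the Z-row RHS becomes 13 − (-7/2)·(26/3) = 130/3.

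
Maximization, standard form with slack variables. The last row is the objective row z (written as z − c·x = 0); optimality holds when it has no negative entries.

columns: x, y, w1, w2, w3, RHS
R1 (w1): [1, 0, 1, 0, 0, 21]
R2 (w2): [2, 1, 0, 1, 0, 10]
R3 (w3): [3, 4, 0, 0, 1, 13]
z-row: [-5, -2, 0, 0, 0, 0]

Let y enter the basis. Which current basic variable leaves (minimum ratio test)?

Column y entries and ratios — w1: 0 ≤ 0, skip; w2: 10/1 = 10; w3: 13/4 = 13/4.
Smallest ratio is 13/4 in the row of w3, so w3 leaves.

w3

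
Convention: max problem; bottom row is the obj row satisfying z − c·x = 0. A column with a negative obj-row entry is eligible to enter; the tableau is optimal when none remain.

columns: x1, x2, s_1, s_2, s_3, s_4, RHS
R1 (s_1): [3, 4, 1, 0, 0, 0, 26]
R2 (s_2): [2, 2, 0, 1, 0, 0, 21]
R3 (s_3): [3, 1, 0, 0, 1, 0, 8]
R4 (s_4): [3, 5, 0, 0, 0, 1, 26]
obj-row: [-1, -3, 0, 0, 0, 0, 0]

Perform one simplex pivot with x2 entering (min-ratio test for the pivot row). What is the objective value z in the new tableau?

78/5

Ratio test on column x2 — row 1: 26/4 = 13/2; row 2: 21/2 = 21/2; row 3: 8/1 = 8; row 4: 26/5 = 26/5. Minimum is 26/5 at row 4 (s_4 leaves); pivot element 5.
Pivot on row 4; the obj-row RHS becomes 0 − (-3)·(26/5) = 78/5.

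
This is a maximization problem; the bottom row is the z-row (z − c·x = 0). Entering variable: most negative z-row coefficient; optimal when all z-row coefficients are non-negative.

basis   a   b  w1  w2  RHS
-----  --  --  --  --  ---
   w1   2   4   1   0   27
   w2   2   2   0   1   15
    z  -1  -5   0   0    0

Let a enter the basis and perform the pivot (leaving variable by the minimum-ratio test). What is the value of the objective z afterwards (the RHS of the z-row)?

Ratio test on column a — row 1: 27/2 = 27/2; row 2: 15/2 = 15/2. Minimum is 15/2 at row 2 (w2 leaves); pivot element 2.
Pivot on row 2; the z-row RHS becomes 0 − (-1)·(15/2) = 15/2.

15/2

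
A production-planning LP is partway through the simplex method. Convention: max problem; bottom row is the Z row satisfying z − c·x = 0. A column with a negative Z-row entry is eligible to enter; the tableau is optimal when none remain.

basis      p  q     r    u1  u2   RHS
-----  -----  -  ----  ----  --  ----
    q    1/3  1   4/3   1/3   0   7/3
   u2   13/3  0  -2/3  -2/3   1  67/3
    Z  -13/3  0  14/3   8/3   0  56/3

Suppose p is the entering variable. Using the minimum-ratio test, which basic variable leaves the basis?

Column p entries and ratios — q: (7/3)/(1/3) = 7; u2: (67/3)/(13/3) = 67/13.
Smallest ratio is 67/13 in the row of u2, so u2 leaves.

u2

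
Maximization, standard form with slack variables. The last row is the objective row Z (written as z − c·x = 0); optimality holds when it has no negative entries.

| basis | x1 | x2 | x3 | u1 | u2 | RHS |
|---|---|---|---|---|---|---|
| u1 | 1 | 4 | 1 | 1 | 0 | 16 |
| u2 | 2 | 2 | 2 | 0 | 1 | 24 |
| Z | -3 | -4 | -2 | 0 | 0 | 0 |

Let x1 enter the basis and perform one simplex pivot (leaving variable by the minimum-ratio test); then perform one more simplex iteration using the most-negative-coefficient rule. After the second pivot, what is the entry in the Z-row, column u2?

4/3

Ratio test on column x1 — row 1: 16/1 = 16; row 2: 24/2 = 12. Minimum is 12 at row 2 (u2 leaves); pivot element 2.
Divide row 2 by 2; eliminate column x1 from the other rows.
Second iteration: most negative Z-row entry is -1 in column x2, so x2 enters.
Ratio test on column x2 — row 1: 4/3 = 4/3; row 2: 12/1 = 12. Minimum is 4/3 at row 1 (u1 leaves); pivot element 3.
Divide row 1 by 3; eliminate column x2 from the other rows.
After both pivots, the entry at the Z-row, column u2 is 4/3.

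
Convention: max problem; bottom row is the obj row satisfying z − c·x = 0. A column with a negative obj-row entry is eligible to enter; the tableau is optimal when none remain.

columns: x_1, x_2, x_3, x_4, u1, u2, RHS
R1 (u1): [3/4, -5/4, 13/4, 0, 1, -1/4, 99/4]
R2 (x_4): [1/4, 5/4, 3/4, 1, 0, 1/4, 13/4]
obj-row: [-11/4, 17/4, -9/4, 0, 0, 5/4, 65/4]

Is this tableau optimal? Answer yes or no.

The obj-row has a negative entry -11/4 in column x_1, so it is not optimal.

no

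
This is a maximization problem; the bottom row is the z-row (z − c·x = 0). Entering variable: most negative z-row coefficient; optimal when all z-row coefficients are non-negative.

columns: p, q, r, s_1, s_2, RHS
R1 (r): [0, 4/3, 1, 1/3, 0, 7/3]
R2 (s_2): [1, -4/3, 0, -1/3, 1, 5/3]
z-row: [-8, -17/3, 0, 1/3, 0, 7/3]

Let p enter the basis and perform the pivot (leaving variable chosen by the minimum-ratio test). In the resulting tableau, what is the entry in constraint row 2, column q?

Ratio test on column p — row 1: entry 0 ≤ 0; row 2: (5/3)/1 = 5/3. Minimum is 5/3 at row 2 (s_2 leaves); pivot element 1.
Divide row 2 by 1; eliminate column p from the other rows.
In the new row 2, the q entry is the old entry divided by the pivot: (-4/3)/1 = -4/3.

-4/3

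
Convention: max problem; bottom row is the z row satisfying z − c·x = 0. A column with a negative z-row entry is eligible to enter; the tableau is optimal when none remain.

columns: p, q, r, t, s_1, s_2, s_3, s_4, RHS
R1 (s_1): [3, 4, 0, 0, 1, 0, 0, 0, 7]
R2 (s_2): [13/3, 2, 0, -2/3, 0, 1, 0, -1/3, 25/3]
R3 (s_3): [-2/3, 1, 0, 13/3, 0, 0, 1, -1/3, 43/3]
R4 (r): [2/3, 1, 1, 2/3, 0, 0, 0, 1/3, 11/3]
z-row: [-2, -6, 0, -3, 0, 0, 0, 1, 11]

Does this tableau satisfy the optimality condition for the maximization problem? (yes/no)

no

The z-row has a negative entry -6 in column q, so it is not optimal.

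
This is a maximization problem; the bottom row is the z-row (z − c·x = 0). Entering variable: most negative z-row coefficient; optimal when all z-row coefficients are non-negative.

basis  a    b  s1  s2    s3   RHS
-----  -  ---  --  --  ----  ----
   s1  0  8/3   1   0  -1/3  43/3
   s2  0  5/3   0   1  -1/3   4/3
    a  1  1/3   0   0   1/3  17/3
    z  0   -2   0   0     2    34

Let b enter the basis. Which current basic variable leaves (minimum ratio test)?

Column b entries and ratios — s1: (43/3)/(8/3) = 43/8; s2: (4/3)/(5/3) = 4/5; a: (17/3)/(1/3) = 17.
Smallest ratio is 4/5 in the row of s2, so s2 leaves.

s2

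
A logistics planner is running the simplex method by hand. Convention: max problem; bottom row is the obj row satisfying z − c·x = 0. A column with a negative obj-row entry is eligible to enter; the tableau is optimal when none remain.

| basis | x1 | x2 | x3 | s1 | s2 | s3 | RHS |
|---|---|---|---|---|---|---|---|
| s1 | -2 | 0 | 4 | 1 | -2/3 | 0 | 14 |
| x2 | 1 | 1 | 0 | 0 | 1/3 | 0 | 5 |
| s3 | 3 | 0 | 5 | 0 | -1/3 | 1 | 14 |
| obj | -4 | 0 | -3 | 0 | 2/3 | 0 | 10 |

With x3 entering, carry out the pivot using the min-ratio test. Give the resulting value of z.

Ratio test on column x3 — row 1: 14/4 = 7/2; row 2: entry 0 ≤ 0; row 3: 14/5 = 14/5. Minimum is 14/5 at row 3 (s3 leaves); pivot element 5.
Pivot on row 3; the obj-row RHS becomes 10 − (-3)·(14/5) = 92/5.

92/5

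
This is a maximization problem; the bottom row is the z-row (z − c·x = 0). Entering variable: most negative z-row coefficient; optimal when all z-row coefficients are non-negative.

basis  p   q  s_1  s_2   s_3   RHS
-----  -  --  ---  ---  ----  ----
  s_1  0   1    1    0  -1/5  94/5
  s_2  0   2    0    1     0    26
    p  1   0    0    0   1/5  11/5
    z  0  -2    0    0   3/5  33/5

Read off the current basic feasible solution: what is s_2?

26

s_2 is basic (row 2); its value is the RHS of that row, 26.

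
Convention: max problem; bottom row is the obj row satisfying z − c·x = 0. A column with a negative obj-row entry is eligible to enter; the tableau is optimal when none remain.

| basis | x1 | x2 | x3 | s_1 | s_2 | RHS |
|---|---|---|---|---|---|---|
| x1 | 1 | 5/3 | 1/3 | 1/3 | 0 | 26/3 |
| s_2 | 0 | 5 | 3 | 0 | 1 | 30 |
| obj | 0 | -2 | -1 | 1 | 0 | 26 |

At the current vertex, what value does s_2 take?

30

s_2 is basic (row 2); its value is the RHS of that row, 30.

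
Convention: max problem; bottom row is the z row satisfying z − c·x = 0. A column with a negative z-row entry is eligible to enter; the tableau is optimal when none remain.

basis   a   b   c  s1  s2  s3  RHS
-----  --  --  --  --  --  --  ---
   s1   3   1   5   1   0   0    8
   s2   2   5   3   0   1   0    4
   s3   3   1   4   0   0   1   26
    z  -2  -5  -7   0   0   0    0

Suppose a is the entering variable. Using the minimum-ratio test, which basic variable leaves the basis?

Column a entries and ratios — s1: 8/3 = 8/3; s2: 4/2 = 2; s3: 26/3 = 26/3.
Smallest ratio is 2 in the row of s2, so s2 leaves.

s2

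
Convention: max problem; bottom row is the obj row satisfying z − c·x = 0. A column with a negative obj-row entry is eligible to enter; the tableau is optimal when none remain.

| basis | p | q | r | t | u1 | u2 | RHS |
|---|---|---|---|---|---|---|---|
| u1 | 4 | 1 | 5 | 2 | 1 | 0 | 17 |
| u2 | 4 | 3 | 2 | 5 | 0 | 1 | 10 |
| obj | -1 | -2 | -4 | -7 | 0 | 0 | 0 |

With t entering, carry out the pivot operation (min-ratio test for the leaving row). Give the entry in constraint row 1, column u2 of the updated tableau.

-2/5

Ratio test on column t — row 1: 17/2 = 17/2; row 2: 10/5 = 2. Minimum is 2 at row 2 (u2 leaves); pivot element 5.
Divide row 2 by 5; eliminate column t from the other rows.
Row 1 update in column u2: 0 − 2·(1/5) = -2/5.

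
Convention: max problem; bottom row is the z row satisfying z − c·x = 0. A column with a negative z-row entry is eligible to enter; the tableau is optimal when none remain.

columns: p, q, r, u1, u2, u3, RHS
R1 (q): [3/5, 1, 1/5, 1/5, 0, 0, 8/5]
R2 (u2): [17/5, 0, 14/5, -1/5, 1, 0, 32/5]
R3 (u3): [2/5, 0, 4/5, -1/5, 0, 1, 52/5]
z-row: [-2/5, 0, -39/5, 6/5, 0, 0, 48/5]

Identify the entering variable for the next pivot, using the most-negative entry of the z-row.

Negative z-row entries: p: -2/5, r: -39/5.
The most negative is -39/5 in column r, so r enters.

r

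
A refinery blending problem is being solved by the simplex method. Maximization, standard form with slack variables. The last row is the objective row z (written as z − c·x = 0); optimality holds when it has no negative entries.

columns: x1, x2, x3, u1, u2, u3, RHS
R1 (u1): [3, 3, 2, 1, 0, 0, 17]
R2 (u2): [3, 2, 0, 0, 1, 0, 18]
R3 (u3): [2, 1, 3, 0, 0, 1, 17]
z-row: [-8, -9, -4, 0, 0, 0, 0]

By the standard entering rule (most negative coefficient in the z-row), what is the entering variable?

x2

Negative z-row entries: x1: -8, x2: -9, x3: -4.
The most negative is -9 in column x2, so x2 enters.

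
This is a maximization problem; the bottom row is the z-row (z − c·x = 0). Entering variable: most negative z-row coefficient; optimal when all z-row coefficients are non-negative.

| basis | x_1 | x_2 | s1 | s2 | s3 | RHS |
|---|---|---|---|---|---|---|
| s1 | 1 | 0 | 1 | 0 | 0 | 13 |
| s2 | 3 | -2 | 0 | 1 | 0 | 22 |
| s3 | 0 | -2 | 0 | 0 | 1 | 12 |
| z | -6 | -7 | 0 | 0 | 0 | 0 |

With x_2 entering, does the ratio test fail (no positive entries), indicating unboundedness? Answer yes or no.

Every constraint-row entry in column x_2 is ≤ 0, so increasing x_2 is unbounded.

yes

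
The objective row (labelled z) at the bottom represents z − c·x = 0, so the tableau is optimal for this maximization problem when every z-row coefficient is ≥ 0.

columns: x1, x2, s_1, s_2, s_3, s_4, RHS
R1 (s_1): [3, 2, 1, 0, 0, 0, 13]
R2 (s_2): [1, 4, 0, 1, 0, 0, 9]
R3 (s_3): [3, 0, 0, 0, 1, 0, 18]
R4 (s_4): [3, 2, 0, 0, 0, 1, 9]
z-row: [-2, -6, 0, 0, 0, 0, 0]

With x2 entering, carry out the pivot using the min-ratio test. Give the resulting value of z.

27/2

Ratio test on column x2 — row 1: 13/2 = 13/2; row 2: 9/4 = 9/4; row 3: entry 0 ≤ 0; row 4: 9/2 = 9/2. Minimum is 9/4 at row 2 (s_2 leaves); pivot element 4.
Pivot on row 2; the z-row RHS becomes 0 − (-6)·(9/4) = 27/2.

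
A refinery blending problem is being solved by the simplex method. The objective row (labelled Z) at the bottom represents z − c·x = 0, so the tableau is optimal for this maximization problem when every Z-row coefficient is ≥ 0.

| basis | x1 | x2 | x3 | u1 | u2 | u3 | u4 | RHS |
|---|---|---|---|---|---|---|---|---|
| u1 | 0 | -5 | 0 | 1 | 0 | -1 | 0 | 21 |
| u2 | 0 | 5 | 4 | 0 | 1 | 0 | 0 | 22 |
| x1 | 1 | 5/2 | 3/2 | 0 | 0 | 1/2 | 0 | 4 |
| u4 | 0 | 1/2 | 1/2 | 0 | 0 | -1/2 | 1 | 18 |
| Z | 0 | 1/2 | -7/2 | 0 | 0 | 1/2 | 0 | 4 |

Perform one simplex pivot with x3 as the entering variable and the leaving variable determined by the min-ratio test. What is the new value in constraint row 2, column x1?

-8/3

Ratio test on column x3 — row 1: entry 0 ≤ 0; row 2: 22/4 = 11/2; row 3: 4/(3/2) = 8/3; row 4: 18/(1/2) = 36. Minimum is 8/3 at row 3 (x1 leaves); pivot element 3/2.
Divide row 3 by 3/2; eliminate column x3 from the other rows.
Row 2 update in column x1: 0 − 4·(2/3) = -8/3.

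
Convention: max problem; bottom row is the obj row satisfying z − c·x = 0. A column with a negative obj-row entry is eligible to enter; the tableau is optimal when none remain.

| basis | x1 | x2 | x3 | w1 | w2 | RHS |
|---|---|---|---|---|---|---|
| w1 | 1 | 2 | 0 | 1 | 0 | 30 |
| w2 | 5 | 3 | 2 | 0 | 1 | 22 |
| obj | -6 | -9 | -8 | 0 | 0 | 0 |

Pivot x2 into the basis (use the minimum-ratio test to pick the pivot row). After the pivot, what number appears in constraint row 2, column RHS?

Ratio test on column x2 — row 1: 30/2 = 15; row 2: 22/3 = 22/3. Minimum is 22/3 at row 2 (w2 leaves); pivot element 3.
Divide row 2 by 3; eliminate column x2 from the other rows.
In the new row 2, the RHS entry is the old entry divided by the pivot: 22/3 = 22/3.

22/3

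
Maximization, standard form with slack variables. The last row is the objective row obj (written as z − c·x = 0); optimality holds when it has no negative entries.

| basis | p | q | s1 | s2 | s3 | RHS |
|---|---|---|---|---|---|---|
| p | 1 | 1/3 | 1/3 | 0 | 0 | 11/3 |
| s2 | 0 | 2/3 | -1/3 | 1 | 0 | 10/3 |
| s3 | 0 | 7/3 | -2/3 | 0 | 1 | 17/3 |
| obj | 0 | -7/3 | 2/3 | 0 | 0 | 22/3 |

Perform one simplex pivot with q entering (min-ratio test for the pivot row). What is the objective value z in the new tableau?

Ratio test on column q — row 1: (11/3)/(1/3) = 11; row 2: (10/3)/(2/3) = 5; row 3: (17/3)/(7/3) = 17/7. Minimum is 17/7 at row 3 (s3 leaves); pivot element 7/3.
Pivot on row 3; the obj-row RHS becomes 22/3 − (-7/3)·(17/7) = 13.

13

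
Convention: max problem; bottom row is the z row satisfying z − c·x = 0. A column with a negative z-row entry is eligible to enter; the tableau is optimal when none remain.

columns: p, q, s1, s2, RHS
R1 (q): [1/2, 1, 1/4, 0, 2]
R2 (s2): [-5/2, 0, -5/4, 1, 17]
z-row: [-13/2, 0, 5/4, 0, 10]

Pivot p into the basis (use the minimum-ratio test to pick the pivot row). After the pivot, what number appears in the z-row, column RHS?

Ratio test on column p — row 1: 2/(1/2) = 4; row 2: entry -5/2 ≤ 0. Minimum is 4 at row 1 (q leaves); pivot element 1/2.
Divide row 1 by 1/2; eliminate column p from the other rows.
z-row update in column RHS: 10 − (-13/2)·4 = 36.

36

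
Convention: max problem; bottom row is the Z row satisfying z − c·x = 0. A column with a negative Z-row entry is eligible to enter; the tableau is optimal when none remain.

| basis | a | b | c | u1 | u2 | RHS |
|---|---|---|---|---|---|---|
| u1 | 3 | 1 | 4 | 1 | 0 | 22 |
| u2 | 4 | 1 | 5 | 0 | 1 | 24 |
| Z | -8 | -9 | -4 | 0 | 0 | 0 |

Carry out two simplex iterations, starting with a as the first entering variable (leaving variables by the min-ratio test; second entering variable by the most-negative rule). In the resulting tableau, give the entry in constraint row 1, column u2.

-3

Ratio test on column a — row 1: 22/3 = 22/3; row 2: 24/4 = 6. Minimum is 6 at row 2 (u2 leaves); pivot element 4.
Divide row 2 by 4; eliminate column a from the other rows.
Second iteration: most negative Z-row entry is -7 in column b, so b enters.
Ratio test on column b — row 1: 4/(1/4) = 16; row 2: 6/(1/4) = 24. Minimum is 16 at row 1 (u1 leaves); pivot element 1/4.
Divide row 1 by 1/4; eliminate column b from the other rows.
After both pivots, the entry at constraint row 1, column u2 is -3.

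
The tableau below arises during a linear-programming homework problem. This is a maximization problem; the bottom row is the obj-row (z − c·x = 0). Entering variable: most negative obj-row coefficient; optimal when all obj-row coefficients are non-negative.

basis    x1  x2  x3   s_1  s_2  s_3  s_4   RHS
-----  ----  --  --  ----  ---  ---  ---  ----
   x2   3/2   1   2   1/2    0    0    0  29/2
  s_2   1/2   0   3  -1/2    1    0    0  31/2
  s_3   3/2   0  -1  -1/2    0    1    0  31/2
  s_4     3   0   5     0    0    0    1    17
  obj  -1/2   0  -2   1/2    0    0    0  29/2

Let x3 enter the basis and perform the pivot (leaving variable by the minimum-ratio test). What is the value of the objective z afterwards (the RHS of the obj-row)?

Ratio test on column x3 — row 1: (29/2)/2 = 29/4; row 2: (31/2)/3 = 31/6; row 3: entry -1 ≤ 0; row 4: 17/5 = 17/5. Minimum is 17/5 at row 4 (s_4 leaves); pivot element 5.
Pivot on row 4; the obj-row RHS becomes 29/2 − (-2)·(17/5) = 213/10.

213/10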